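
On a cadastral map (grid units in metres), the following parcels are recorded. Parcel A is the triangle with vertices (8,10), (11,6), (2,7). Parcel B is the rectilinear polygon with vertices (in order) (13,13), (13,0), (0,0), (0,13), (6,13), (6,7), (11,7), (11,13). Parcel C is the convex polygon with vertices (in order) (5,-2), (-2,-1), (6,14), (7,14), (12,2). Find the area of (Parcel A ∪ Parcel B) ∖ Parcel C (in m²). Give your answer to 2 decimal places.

55.89

|Parcel A ∪ Parcel B| = 147.375.
|(Parcel A ∪ Parcel B) ∩ Parcel C| = 91.4833.
|(Parcel A ∪ Parcel B) ∖ Parcel C| = 147.375 − 91.4833 = 55.89.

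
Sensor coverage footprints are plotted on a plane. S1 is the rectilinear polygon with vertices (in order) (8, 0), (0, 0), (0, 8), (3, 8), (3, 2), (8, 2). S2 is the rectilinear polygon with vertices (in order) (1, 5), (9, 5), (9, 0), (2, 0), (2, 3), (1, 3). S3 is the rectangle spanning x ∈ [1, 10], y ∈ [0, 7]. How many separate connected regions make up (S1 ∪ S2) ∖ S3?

1

(S1 ∪ S2) ∖ S3 is a single connected region.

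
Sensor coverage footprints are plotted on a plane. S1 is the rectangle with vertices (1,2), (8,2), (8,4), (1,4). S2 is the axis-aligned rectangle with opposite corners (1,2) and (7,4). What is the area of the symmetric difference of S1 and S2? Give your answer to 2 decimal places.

|S1∩S2|: x∈[1,7], y∈[2,4] → 6·2 = 12.
|S1 △ S2| = |S1| + |S2| − 2·|S1∩S2| = 14 + 12 − 24 = 2.00.

2.00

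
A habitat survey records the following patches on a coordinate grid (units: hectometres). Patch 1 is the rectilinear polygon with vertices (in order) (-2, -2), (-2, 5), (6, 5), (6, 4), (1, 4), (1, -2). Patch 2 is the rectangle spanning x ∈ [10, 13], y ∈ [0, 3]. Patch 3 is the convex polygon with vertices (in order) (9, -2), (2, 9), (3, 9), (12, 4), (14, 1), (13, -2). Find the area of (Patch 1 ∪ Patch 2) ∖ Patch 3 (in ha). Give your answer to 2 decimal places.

24.95

|Patch 1 ∪ Patch 2| = 35.
|(Patch 1 ∪ Patch 2) ∩ Patch 3| = 10.053.
|(Patch 1 ∪ Patch 2) ∖ Patch 3| = 35 − 10.053 = 24.95.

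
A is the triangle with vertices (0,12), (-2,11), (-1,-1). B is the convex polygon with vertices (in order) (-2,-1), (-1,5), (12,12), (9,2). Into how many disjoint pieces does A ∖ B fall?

2

A ∖ B splits into 2 disjoint pieces (area 10.0556, area 0.006).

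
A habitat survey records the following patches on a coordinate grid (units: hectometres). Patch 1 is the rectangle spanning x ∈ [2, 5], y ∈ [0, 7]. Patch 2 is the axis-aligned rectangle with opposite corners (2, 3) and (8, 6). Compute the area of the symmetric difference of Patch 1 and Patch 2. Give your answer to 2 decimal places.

21.00

|Patch 1∩Patch 2|: x∈[2,5], y∈[3,6] → 3·3 = 9.
|Patch 1 △ Patch 2| = |Patch 1| + |Patch 2| − 2·|Patch 1∩Patch 2| = 21 + 18 − 18 = 21.00.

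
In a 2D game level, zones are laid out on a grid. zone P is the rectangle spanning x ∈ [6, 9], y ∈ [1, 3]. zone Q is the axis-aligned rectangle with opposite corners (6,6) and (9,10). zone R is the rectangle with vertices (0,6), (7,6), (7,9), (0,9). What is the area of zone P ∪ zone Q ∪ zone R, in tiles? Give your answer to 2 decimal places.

36.00

By inclusion–exclusion:
Individual areas: |zone P| = 6, |zone Q| = 12, |zone R| = 21.
|zone P∩zone Q| = 0 (no overlap).
|zone P∩zone R| = 0 (no overlap).
|zone Q∩zone R|: x∈[6,7], y∈[6,9] → 1·3 = 3.
|zone P∩zone Q∩zone R| = 0.
|zone P ∪ zone Q ∪ zone R| = 39 − 3 + 0 = 36.00.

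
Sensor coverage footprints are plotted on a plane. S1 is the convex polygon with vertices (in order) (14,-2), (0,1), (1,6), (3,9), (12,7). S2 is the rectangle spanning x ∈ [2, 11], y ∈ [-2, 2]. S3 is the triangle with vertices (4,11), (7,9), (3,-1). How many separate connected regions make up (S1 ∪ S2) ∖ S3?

(S1 ∪ S2) ∖ S3 is a single connected region.

1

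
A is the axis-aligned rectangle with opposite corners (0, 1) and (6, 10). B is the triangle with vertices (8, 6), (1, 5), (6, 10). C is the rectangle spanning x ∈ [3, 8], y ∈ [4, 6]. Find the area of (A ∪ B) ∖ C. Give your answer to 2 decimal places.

|A ∪ B| = 58.2857.
|(A ∪ B) ∩ C| = 6.2857.
|(A ∪ B) ∖ C| = 58.2857 − 6.2857 = 52.00.

52.00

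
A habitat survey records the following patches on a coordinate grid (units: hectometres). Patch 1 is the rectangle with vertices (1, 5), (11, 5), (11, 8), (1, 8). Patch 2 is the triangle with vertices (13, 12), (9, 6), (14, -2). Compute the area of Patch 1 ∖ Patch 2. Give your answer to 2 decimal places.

|Patch 1| = 30, |Patch 1∩Patch 2| = 4.3542.
|Patch 1 ∖ Patch 2| = |Patch 1| − |Patch 1∩Patch 2| = 30 − 4.3542 = 25.65.

25.65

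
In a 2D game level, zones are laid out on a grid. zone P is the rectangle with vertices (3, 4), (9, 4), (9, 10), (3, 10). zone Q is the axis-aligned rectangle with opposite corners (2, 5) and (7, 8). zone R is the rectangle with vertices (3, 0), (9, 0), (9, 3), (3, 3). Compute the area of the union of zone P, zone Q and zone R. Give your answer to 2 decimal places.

57.00

By inclusion–exclusion:
Individual areas: |zone P| = 36, |zone Q| = 15, |zone R| = 18.
|zone P∩zone Q|: x∈[3,7], y∈[5,8] → 4·3 = 12.
|zone P∩zone R| = 0 (no overlap).
|zone Q∩zone R| = 0 (no overlap).
|zone P∩zone Q∩zone R| = 0.
|zone P ∪ zone Q ∪ zone R| = 69 − 12 + 0 = 57.00.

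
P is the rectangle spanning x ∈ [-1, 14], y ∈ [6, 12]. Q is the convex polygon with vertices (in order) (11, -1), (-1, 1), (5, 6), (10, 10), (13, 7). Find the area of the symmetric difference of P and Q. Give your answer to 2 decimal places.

|P| = 90, |Q| = 80.5, |P∩Q| = 17.375.
|P △ Q| = |P| + |Q| − 2·|P∩Q| = 90 + 80.5 − 34.75 = 135.75.

135.75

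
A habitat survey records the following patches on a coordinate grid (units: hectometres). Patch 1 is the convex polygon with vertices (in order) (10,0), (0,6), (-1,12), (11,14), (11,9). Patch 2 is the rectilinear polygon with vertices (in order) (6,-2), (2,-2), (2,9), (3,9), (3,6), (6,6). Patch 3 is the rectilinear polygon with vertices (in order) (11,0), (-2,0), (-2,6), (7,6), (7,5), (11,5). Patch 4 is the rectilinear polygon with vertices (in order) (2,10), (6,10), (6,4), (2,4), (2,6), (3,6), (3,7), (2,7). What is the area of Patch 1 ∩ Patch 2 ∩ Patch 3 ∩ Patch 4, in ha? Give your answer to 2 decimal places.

The intersection is the polygon with vertices (3,6), (6,6), (6,4), (3.333,4), (2,4.8), (2,6).
By the shoelace formula its area is 7.47.

7.47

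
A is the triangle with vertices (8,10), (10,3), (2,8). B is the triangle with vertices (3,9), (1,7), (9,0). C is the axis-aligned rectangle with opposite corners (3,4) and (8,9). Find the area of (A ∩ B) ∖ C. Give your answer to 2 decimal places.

|A ∩ B| = 1.8669.
|(A ∩ B) ∩ C| = 1.3877.
|(A ∩ B) ∖ C| = 1.8669 − 1.3877 = 0.48.

0.48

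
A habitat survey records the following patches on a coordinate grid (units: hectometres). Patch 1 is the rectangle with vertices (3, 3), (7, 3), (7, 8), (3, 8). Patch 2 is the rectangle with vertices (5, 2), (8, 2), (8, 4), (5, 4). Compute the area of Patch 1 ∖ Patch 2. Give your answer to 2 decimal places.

|Patch 1∩Patch 2|: x∈[5,7], y∈[3,4] → 2·1 = 2.
|Patch 1| = 20.
|Patch 1 ∖ Patch 2| = |Patch 1| − |Patch 1∩Patch 2| = 20 − 2 = 18.00.

18.00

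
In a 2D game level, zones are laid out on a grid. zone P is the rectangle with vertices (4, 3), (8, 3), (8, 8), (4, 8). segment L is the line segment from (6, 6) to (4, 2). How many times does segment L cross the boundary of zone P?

The segment meets the boundary at (4.5,3).

1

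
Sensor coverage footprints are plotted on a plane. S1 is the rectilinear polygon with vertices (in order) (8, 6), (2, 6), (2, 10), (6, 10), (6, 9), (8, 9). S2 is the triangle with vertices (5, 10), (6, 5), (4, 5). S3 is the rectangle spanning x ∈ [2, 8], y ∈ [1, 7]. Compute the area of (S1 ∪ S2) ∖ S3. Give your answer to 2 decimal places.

16.00

|S1 ∪ S2| = 23.8.
|(S1 ∪ S2) ∩ S3| = 7.8.
|(S1 ∪ S2) ∖ S3| = 23.8 − 7.8 = 16.00.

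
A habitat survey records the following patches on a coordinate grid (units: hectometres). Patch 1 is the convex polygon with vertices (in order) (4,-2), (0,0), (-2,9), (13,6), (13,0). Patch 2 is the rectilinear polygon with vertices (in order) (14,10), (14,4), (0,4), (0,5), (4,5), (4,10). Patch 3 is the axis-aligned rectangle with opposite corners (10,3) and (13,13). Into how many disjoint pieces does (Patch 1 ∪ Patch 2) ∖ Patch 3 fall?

2

(Patch 1 ∪ Patch 2) ∖ Patch 3 splits into 2 disjoint pieces (area 123.4, area 6).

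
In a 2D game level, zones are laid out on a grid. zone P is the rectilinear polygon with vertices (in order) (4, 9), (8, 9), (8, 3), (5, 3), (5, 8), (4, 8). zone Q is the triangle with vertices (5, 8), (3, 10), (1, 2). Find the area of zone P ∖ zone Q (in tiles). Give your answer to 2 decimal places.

|zone P| = 19, |zone P∩zone Q| = 0.5.
|zone P ∖ zone Q| = |zone P| − |zone P∩zone Q| = 19 − 0.5 = 18.50.

18.50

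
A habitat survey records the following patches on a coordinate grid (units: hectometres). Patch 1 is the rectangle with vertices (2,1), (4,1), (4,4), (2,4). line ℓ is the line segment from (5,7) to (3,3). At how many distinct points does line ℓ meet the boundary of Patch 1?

The segment meets the boundary at (3.5,4).

1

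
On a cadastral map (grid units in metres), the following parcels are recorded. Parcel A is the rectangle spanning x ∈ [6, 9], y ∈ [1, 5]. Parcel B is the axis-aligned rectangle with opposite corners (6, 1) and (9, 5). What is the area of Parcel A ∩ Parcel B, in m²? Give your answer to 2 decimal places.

12.00

|Parcel A∩Parcel B|: x∈[6,9], y∈[1,5] → 3·4 = 12.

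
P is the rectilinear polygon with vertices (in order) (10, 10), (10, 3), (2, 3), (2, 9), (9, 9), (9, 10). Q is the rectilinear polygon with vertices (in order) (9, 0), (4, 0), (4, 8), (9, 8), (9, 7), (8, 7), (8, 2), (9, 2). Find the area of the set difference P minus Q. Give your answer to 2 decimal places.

28.00

|P| = 49, |P∩Q| = 21.
|P ∖ Q| = |P| − |P∩Q| = 49 − 21 = 28.00.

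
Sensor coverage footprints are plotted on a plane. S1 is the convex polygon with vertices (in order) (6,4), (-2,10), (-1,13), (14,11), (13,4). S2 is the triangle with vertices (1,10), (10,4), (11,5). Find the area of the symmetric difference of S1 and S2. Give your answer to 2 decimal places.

92.50

|S1| = 100, |S2| = 7.5, |S1∩S2| = 7.5.
|S1 △ S2| = |S1| + |S2| − 2·|S1∩S2| = 100 + 7.5 − 15 = 92.50.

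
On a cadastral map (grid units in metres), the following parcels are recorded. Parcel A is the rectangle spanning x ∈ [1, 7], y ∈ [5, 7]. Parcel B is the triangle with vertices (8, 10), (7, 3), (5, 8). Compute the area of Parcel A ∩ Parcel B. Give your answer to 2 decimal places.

The intersection is the polygon with vertices (7,7), (7,5), (6.2,5), (5.4,7).
By the shoelace formula its area is 2.40.

2.40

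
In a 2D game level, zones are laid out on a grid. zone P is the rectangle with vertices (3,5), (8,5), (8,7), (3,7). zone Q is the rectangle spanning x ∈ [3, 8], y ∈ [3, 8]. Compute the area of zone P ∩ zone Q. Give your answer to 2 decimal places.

|zone P∩zone Q|: x∈[3,8], y∈[5,7] → 5·2 = 10.

10.00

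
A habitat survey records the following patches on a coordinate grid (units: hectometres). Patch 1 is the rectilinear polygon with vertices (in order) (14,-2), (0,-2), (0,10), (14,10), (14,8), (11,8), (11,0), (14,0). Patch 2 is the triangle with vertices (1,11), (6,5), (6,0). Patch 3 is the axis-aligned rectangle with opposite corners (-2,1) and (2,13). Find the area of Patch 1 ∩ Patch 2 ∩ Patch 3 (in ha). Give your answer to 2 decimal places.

0.31

The intersection is the polygon with vertices (2,9.8), (2,8.8), (1.454,10), (1.833,10).
By the shoelace formula its area is 0.31.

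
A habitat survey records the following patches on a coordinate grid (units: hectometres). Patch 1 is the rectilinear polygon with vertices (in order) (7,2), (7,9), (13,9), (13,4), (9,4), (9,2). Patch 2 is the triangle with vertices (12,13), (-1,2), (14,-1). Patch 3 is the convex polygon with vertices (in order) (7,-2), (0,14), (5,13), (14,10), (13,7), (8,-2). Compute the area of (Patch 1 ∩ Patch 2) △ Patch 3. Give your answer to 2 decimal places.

81.56

|Patch 1 ∩ Patch 2| = 33.3257.
|(Patch 1 ∩ Patch 2) ∩ Patch 3| = 30.8825.
|(Patch 1 ∩ Patch 2) △ Patch 3| = 33.3257 + 110 − 61.765 = 81.56.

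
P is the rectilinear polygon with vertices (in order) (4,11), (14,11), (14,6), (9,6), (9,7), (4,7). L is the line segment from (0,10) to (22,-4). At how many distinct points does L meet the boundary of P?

The segment meets the boundary at (4,7.455), (4.714,7).

2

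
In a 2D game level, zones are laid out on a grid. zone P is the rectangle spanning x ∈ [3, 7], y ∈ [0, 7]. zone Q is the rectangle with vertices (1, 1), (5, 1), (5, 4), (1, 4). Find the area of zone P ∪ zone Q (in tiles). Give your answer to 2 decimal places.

By inclusion–exclusion:
Individual areas: |zone P| = 28, |zone Q| = 12.
|zone P∩zone Q|: x∈[3,5], y∈[1,4] → 2·3 = 6.
|zone P ∪ zone Q| = 40 − 6 = 34.00.

34.00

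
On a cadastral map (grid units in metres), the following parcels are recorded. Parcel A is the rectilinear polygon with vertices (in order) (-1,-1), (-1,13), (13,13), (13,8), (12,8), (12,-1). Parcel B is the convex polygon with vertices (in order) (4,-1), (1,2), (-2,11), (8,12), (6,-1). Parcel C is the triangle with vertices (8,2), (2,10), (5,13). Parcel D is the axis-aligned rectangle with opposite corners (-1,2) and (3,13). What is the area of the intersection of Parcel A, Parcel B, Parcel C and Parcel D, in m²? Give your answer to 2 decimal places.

The intersection is the polygon with vertices (2,10), (3,11), (3,8.667).
By the shoelace formula its area is 1.17.

1.17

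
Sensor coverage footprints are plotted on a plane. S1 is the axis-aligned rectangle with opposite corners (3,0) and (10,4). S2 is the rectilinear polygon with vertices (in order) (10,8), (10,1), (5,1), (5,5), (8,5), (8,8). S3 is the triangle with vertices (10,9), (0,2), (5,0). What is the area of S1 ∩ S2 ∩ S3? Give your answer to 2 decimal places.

4.17

The intersection is the polygon with vertices (5,1), (5,4), (7.222,4), (5.556,1).
By the shoelace formula its area is 4.17.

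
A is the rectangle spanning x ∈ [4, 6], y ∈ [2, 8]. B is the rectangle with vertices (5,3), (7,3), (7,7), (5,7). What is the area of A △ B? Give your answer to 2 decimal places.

|A∩B|: x∈[5,6], y∈[3,7] → 1·4 = 4.
|A △ B| = |A| + |B| − 2·|A∩B| = 12 + 8 − 8 = 12.00.

12.00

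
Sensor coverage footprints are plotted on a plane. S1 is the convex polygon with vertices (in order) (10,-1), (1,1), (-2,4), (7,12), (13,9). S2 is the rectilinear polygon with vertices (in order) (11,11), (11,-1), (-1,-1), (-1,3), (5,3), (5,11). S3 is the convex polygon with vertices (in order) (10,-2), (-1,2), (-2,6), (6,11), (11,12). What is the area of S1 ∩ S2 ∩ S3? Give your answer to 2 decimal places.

73.41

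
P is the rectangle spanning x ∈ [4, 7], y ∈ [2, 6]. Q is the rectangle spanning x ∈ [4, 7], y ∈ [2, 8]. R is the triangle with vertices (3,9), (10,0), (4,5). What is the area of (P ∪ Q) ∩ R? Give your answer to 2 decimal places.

6.11

The region (P ∪ Q) ∩ R is the polygon with vertices (4,6), (4,7.714), (7,3.857), (7,2.5), (4,5).
By the shoelace formula its area is 6.11.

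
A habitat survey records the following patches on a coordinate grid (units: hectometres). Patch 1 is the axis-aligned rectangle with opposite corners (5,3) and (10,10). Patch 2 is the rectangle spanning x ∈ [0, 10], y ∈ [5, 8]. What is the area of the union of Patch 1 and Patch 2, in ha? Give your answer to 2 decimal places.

By inclusion–exclusion:
Individual areas: |Patch 1| = 35, |Patch 2| = 30.
|Patch 1∩Patch 2|: x∈[5,10], y∈[5,8] → 5·3 = 15.
|Patch 1 ∪ Patch 2| = 65 − 15 = 50.00.

50.00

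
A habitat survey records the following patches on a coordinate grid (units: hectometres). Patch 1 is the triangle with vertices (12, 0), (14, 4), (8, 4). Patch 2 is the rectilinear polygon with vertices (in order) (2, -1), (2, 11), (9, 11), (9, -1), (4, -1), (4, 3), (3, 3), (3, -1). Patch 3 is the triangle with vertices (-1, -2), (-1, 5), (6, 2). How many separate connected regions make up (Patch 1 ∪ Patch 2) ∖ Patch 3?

2

(Patch 1 ∪ Patch 2) ∖ Patch 3 splits into 2 disjoint pieces (area 84.9048, area 1).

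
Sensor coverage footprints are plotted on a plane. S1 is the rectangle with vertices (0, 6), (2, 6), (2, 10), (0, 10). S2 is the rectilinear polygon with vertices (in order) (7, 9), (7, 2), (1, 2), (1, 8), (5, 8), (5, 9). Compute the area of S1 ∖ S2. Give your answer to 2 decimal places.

|S1| = 8, |S1∩S2| = 2.
|S1 ∖ S2| = |S1| − |S1∩S2| = 8 − 2 = 6.00.

6.00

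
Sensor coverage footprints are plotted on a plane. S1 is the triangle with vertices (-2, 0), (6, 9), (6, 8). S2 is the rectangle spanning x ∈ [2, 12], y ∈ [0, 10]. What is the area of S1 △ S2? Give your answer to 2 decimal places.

98.00

|S1| = 4, |S2| = 100, |S1∩S2| = 3.
|S1 △ S2| = |S1| + |S2| − 2·|S1∩S2| = 4 + 100 − 6 = 98.00.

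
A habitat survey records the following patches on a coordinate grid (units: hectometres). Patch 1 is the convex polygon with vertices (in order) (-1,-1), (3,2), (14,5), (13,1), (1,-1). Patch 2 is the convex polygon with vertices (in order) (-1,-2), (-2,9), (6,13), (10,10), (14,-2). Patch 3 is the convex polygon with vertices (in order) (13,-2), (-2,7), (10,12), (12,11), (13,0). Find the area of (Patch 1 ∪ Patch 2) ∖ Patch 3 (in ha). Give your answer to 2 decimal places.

|Patch 1 ∪ Patch 2| = 180.4861.
|(Patch 1 ∪ Patch 2) ∩ Patch 3| = 92.3999.
|(Patch 1 ∪ Patch 2) ∖ Patch 3| = 180.4861 − 92.3999 = 88.09.

88.09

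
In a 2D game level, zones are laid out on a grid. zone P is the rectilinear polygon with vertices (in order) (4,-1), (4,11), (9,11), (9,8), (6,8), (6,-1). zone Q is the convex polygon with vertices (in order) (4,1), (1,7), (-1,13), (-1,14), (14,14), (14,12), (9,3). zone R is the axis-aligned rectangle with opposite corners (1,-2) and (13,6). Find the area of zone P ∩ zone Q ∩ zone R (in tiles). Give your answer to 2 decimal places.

9.20

The intersection is the polygon with vertices (6,1.8), (4,1), (4,6), (6,6).
By the shoelace formula its area is 9.20.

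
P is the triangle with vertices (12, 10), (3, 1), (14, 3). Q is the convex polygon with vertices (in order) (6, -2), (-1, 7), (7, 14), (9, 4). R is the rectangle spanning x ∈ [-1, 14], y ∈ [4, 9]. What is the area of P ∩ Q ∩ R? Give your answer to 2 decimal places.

3.75

The intersection is the polygon with vertices (9,4), (6,4), (8.5,6.5).
By the shoelace formula its area is 3.75.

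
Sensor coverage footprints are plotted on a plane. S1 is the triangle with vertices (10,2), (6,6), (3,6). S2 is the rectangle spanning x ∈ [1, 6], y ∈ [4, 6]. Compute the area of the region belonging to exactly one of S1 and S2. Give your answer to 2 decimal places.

10.86

|S1| = 6, |S2| = 10, |S1∩S2| = 2.5714.
|S1 △ S2| = |S1| + |S2| − 2·|S1∩S2| = 6 + 10 − 5.1429 = 10.86.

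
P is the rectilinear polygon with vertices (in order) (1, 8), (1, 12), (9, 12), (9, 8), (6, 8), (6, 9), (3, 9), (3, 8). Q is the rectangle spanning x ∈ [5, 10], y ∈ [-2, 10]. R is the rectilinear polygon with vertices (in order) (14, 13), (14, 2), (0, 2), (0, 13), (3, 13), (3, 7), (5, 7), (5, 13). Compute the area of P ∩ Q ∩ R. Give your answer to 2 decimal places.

7.00

The intersection is the polygon with vertices (6,8), (6,9), (5,9), (5,10), (9,10), (9,8).
By the shoelace formula its area is 7.00.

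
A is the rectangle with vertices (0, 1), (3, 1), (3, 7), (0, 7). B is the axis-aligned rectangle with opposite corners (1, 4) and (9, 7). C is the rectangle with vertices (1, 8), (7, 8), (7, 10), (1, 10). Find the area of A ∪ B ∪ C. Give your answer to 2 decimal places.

By inclusion–exclusion:
Individual areas: |A| = 18, |B| = 24, |C| = 12.
|A∩B|: x∈[1,3], y∈[4,7] → 2·3 = 6.
|A∩C| = 0 (no overlap).
|B∩C| = 0 (no overlap).
|A∩B∩C| = 0.
|A ∪ B ∪ C| = 54 − 6 + 0 = 48.00.

48.00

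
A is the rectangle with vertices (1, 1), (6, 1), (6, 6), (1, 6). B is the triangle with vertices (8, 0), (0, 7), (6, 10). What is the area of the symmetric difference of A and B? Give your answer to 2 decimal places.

|A| = 25, |B| = 33, |A∩B| = 10.3214.
|A △ B| = |A| + |B| − 2·|A∩B| = 25 + 33 − 20.6429 = 37.36.

37.36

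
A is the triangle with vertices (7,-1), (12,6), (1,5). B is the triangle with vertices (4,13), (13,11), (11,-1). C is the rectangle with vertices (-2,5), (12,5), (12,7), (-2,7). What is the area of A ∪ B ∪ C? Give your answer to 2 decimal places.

By inclusion–exclusion:
Individual areas: |A| = 36, |B| = 56, |C| = 28.
|A∩B| = 7.4578.
|A∩C| = 5.1429.
|B∩C| = 9.
|A∩B∩C| = 3.0124.
|A ∪ B ∪ C| = 120 − 21.6007 + 3.0124 = 101.41.

101.41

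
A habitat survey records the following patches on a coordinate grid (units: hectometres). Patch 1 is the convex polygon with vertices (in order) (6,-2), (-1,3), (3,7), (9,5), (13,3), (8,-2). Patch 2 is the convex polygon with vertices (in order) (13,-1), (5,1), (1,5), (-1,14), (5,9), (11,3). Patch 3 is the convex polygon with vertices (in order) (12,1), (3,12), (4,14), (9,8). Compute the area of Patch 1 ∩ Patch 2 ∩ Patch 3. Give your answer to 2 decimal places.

The intersection is the polygon with vertices (9,5), (11,3), (11.667,1.667), (11.55,1.55), (8.625,5.125).
By the shoelace formula its area is 1.50.

1.50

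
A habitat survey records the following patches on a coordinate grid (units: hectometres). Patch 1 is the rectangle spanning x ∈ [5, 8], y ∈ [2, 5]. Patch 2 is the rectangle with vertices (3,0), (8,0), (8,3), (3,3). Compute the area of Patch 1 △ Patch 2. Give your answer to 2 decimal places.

|Patch 1∩Patch 2|: x∈[5,8], y∈[2,3] → 3·1 = 3.
|Patch 1 △ Patch 2| = |Patch 1| + |Patch 2| − 2·|Patch 1∩Patch 2| = 9 + 15 − 6 = 18.00.

18.00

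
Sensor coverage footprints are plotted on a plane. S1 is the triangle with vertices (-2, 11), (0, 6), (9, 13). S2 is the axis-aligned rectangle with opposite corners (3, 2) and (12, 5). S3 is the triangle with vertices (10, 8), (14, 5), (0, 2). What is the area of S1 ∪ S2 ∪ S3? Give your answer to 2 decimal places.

By inclusion–exclusion:
Individual areas: |S1| = 29.5, |S2| = 27, |S3| = 27.
|S1∩S2| = 0.
|S1∩S3| = 0.
|S2∩S3| = 11.3357.
|S1∩S2∩S3| = 0.
|S1 ∪ S2 ∪ S3| = 83.5 − 11.3357 + 0 = 72.16.

72.16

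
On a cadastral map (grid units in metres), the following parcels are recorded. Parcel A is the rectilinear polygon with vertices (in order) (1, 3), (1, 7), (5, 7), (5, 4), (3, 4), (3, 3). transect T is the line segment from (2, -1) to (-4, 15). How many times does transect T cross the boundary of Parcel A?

0

The segment lies entirely outside Parcel A and never meets its boundary.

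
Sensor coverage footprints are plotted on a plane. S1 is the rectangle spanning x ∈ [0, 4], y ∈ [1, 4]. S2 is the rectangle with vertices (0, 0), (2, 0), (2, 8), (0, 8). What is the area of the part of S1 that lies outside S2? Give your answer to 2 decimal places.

|S1∩S2|: x∈[0,2], y∈[1,4] → 2·3 = 6.
|S1| = 12.
|S1 ∖ S2| = |S1| − |S1∩S2| = 12 − 6 = 6.00.

6.00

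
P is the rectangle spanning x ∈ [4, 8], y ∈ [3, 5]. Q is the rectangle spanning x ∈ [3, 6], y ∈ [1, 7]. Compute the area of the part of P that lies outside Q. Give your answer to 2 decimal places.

4.00

|P∩Q|: x∈[4,6], y∈[3,5] → 2·2 = 4.
|P| = 8.
|P ∖ Q| = |P| − |P∩Q| = 8 − 4 = 4.00.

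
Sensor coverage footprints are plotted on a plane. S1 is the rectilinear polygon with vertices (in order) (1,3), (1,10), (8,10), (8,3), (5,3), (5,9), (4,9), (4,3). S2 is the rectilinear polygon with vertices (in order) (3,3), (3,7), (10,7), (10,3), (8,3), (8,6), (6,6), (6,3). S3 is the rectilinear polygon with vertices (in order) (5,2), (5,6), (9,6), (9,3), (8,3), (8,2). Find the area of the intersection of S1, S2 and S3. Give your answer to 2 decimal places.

3.00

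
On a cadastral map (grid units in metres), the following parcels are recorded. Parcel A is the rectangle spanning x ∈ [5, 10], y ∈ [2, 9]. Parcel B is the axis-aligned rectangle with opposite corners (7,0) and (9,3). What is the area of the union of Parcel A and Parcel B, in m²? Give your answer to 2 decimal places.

By inclusion–exclusion:
Individual areas: |Parcel A| = 35, |Parcel B| = 6.
|Parcel A∩Parcel B|: x∈[7,9], y∈[2,3] → 2·1 = 2.
|Parcel A ∪ Parcel B| = 41 − 2 = 39.00.

39.00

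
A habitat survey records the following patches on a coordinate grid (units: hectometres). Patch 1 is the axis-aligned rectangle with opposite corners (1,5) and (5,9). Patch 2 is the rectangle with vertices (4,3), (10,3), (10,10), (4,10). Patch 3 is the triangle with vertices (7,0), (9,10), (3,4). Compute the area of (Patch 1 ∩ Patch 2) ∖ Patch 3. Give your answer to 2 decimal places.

3.50

|Patch 1 ∩ Patch 2| = 4.
|(Patch 1 ∩ Patch 2) ∩ Patch 3| = 0.5.
|(Patch 1 ∩ Patch 2) ∖ Patch 3| = 4 − 0.5 = 3.50.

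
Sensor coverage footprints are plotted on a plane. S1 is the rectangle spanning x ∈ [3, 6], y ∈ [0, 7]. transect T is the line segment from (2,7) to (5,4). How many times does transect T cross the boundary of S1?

1

The segment meets the boundary at (3,6).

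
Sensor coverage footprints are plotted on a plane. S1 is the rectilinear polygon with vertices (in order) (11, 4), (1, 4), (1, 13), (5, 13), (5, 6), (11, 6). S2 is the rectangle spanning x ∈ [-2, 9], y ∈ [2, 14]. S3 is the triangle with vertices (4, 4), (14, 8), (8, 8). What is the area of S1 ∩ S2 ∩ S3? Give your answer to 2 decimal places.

3.00

The intersection is the polygon with vertices (9,6), (4,4), (6,6).
By the shoelace formula its area is 3.00.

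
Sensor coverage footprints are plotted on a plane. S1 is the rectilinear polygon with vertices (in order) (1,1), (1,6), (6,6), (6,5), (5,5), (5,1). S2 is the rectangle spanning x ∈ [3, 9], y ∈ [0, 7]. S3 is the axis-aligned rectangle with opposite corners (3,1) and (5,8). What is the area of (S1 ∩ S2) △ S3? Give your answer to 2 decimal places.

|S1 ∩ S2| = 11.
|(S1 ∩ S2) ∩ S3| = 10.
|(S1 ∩ S2) △ S3| = 11 + 14 − 20 = 5.00.

5.00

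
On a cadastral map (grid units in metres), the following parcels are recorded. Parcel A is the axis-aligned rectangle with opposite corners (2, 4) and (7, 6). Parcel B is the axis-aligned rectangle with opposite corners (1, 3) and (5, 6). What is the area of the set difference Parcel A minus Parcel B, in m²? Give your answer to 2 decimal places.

4.00

|Parcel A∩Parcel B|: x∈[2,5], y∈[4,6] → 3·2 = 6.
|Parcel A| = 10.
|Parcel A ∖ Parcel B| = |Parcel A| − |Parcel A∩Parcel B| = 10 − 6 = 4.00.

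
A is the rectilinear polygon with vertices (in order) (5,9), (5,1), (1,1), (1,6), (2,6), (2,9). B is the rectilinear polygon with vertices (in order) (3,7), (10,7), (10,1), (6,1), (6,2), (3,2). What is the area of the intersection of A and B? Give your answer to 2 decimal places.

10.00

The intersection is the polygon with vertices (5,2), (3,2), (3,7), (5,7).
By the shoelace formula its area is 10.00.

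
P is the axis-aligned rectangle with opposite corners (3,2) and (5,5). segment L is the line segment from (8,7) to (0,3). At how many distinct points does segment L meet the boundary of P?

The segment meets the boundary at (3,4.5), (4,5).

2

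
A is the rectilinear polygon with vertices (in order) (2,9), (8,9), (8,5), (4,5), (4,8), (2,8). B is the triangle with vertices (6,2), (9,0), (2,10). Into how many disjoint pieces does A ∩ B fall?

2

A ∩ B splits into 2 disjoint pieces (area 0.3, area 1.3571).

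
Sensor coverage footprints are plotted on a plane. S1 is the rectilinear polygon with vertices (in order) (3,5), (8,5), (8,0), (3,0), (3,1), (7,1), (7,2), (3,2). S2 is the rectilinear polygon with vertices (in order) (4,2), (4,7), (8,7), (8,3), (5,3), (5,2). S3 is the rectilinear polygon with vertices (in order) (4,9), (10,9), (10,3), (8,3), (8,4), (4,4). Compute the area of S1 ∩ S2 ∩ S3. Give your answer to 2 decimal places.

4.00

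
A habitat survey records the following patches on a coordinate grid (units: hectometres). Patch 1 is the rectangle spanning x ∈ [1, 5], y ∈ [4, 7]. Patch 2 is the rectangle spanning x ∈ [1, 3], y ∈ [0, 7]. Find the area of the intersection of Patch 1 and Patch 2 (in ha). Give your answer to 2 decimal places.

6.00

|Patch 1∩Patch 2|: x∈[1,3], y∈[4,7] → 2·3 = 6.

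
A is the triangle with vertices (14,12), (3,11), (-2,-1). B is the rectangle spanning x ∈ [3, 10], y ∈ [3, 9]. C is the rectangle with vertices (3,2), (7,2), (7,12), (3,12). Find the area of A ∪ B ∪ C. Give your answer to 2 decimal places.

91.12

By inclusion–exclusion:
Individual areas: |A| = 63.5, |B| = 42, |C| = 40.
|A∩B| = 21.6562.
|A∩C| = 25.9773.
|B∩C|: x∈[3,7], y∈[3,9] → 4·6 = 24.
|A∩B∩C| = 17.25.
|A ∪ B ∪ C| = 145.5 − 71.6335 + 17.25 = 91.12.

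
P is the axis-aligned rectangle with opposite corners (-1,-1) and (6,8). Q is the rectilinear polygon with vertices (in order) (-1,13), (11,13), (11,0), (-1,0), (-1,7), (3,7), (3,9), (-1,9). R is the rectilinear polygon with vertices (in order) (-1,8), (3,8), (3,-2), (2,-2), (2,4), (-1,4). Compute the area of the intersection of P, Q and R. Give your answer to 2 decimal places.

16.00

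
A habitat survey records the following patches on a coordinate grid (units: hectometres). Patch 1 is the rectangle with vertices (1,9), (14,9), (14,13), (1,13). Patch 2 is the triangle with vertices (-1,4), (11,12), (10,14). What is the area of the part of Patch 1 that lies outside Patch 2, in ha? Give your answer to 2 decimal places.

41.80

|Patch 1| = 52, |Patch 1∩Patch 2| = 10.2.
|Patch 1 ∖ Patch 2| = |Patch 1| − |Patch 1∩Patch 2| = 52 − 10.2 = 41.80.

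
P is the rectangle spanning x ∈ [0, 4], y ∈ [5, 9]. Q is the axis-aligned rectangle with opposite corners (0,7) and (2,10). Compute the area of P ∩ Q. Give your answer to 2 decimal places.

|P∩Q|: x∈[0,2], y∈[7,9] → 2·2 = 4.

4.00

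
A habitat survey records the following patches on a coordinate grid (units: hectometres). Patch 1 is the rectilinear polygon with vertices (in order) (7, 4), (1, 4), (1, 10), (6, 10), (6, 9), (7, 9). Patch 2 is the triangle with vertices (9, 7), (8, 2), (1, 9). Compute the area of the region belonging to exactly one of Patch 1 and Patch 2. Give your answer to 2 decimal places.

|Patch 1| = 35, |Patch 2| = 21, |Patch 1∩Patch 2| = 13.
|Patch 1 △ Patch 2| = |Patch 1| + |Patch 2| − 2·|Patch 1∩Patch 2| = 35 + 21 − 26 = 30.00.

30.00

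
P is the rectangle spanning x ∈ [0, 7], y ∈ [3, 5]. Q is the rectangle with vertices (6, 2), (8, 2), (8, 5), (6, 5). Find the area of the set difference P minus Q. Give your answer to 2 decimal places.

|P∩Q|: x∈[6,7], y∈[3,5] → 1·2 = 2.
|P| = 14.
|P ∖ Q| = |P| − |P∩Q| = 14 − 2 = 12.00.

12.00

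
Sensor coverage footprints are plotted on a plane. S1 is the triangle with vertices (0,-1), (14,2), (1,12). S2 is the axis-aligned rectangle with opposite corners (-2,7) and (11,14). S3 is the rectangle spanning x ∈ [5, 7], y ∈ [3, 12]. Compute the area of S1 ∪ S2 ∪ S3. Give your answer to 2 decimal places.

By inclusion–exclusion:
Individual areas: |S1| = 89.5, |S2| = 91, |S3| = 18.
|S1∩S2| = 17.2115.
|S1∩S3| = 10.3077.
|S2∩S3|: x∈[5,7], y∈[7,12] → 2·5 = 10.
|S1∩S2∩S3| = 2.3077.
|S1 ∪ S2 ∪ S3| = 198.5 − 37.5192 + 2.3077 = 163.29.

163.29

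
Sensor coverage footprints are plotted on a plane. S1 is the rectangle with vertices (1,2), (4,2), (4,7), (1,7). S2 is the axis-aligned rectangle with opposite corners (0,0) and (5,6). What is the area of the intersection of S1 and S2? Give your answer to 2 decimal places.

12.00

|S1∩S2|: x∈[1,4], y∈[2,6] → 3·4 = 12.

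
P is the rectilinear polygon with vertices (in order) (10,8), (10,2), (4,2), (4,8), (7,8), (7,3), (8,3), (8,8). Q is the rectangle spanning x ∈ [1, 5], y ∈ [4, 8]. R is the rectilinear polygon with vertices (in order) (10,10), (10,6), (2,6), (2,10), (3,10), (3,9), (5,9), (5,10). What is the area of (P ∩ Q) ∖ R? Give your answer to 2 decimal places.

|P ∩ Q| = 4.
|(P ∩ Q) ∩ R| = 2.
|(P ∩ Q) ∖ R| = 4 − 2 = 2.00.

2.00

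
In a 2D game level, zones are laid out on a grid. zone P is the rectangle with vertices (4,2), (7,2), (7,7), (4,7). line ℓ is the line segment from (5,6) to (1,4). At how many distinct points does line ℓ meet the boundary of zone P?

The segment meets the boundary at (4,5.5).

1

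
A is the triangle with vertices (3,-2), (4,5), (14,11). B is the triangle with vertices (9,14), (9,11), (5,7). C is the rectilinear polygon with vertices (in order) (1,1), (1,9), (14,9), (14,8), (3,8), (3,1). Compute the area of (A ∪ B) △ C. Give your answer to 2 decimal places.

59.61

|A ∪ B| = 38.
|(A ∪ B) ∩ C| = 2.6941.
|(A ∪ B) △ C| = 38 + 27 − 5.3883 = 59.61.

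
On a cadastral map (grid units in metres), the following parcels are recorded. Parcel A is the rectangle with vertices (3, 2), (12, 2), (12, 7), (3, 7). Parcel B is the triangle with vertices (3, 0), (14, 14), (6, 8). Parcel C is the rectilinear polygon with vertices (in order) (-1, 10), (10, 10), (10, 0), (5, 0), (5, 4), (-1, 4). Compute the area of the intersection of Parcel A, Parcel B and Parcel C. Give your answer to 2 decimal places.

7.61

The intersection is the polygon with vertices (5,2.546), (5,4), (4.5,4), (5.625,7), (8.5,7).
By the shoelace formula its area is 7.61.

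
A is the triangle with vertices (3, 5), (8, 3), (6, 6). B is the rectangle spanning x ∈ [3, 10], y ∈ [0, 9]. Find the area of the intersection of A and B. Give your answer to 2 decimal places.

The intersection is the polygon with vertices (6,6), (8,3), (3,5).
By the shoelace formula its area is 5.50.

5.50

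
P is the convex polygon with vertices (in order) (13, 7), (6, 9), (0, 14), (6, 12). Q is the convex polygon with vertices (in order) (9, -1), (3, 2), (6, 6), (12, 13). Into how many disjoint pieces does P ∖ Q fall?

P ∖ Q splits into 2 disjoint pieces (area 0.9149, area 15.4713).

2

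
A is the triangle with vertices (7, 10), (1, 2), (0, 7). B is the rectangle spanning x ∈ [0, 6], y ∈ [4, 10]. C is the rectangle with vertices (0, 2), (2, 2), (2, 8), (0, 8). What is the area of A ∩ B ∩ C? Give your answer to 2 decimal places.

The intersection is the polygon with vertices (0.6,4), (0,7), (2,7.857), (2,4).
By the shoelace formula its area is 5.96.

5.96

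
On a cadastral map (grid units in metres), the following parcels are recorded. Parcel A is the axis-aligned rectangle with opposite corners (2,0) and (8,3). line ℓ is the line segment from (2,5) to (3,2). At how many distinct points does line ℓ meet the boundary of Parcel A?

1

The segment meets the boundary at (2.667,3).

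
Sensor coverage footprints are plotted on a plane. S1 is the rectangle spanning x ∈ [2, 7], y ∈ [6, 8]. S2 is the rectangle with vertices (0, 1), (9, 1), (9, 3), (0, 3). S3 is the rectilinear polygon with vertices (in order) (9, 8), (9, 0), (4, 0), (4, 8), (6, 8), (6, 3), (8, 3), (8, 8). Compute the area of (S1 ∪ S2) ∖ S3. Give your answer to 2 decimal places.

|S1 ∪ S2| = 28.
|(S1 ∪ S2) ∩ S3| = 14.
|(S1 ∪ S2) ∖ S3| = 28 − 14 = 14.00.

14.00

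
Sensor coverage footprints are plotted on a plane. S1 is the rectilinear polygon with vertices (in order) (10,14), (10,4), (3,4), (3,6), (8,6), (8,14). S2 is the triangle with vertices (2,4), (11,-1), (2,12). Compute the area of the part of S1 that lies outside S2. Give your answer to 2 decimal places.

22.31

|S1| = 30, |S1∩S2| = 7.6923.
|S1 ∖ S2| = |S1| − |S1∩S2| = 30 − 7.6923 = 22.31.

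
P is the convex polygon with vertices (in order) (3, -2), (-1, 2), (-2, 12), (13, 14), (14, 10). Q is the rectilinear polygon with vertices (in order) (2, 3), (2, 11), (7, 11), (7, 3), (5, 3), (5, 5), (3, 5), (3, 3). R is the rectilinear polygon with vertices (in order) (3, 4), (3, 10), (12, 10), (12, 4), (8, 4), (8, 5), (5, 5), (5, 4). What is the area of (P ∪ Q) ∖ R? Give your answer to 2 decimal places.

|P ∪ Q| = 156.
|(P ∪ Q) ∩ R| = 44.3182.
|(P ∪ Q) ∖ R| = 156 − 44.3182 = 111.68.

111.68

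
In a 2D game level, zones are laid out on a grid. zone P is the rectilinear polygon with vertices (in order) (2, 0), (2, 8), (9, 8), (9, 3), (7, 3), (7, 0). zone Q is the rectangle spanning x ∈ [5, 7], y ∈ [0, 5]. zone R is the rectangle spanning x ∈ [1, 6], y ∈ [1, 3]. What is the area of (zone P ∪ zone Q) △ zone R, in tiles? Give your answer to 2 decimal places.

|zone P ∪ zone Q| = 50.
|(zone P ∪ zone Q) ∩ zone R| = 8.
|(zone P ∪ zone Q) △ zone R| = 50 + 10 − 16 = 44.00.

44.00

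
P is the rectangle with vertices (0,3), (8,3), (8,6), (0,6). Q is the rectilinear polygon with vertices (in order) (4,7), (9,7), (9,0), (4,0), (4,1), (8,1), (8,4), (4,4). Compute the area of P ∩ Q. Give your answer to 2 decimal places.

8.00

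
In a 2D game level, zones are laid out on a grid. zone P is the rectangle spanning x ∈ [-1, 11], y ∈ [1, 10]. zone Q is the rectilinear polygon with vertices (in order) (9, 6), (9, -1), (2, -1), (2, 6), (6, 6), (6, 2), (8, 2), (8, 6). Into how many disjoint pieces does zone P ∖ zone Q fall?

1

zone P ∖ zone Q is a single connected region.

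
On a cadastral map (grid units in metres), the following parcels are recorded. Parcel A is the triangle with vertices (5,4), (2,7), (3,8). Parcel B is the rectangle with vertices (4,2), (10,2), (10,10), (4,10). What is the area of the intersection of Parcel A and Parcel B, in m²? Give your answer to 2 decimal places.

0.50

The intersection is the polygon with vertices (4,5), (4,6), (5,4).
By the shoelace formula its area is 0.50.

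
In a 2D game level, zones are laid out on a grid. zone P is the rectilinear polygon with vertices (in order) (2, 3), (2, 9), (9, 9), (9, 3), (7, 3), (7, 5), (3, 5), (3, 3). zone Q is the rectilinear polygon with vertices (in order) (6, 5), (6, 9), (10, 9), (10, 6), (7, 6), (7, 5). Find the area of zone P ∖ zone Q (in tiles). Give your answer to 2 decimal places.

|zone P| = 34, |zone P∩zone Q| = 10.
|zone P ∖ zone Q| = |zone P| − |zone P∩zone Q| = 34 − 10 = 24.00.

24.00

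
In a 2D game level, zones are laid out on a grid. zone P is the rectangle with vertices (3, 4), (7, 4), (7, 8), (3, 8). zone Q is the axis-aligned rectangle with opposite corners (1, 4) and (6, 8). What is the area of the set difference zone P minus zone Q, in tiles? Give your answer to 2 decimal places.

|zone P∩zone Q|: x∈[3,6], y∈[4,8] → 3·4 = 12.
|zone P| = 16.
|zone P ∖ zone Q| = |zone P| − |zone P∩zone Q| = 16 − 12 = 4.00.

4.00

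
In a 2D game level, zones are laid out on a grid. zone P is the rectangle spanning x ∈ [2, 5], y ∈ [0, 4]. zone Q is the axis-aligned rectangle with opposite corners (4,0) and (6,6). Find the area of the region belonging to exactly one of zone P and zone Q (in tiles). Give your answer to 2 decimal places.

|zone P∩zone Q|: x∈[4,5], y∈[0,4] → 1·4 = 4.
|zone P △ zone Q| = |zone P| + |zone Q| − 2·|zone P∩zone Q| = 12 + 12 − 8 = 16.00.

16.00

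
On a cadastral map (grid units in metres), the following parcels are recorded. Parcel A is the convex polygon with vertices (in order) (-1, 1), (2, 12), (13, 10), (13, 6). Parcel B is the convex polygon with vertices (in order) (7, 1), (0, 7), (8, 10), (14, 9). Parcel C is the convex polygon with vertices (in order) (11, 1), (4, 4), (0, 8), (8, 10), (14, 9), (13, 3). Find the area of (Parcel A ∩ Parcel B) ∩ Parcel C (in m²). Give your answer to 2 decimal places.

49.61

The region (Parcel A ∩ Parcel B) ∩ Parcel C is the polygon with vertices (8,10), (13,9.167), (13,7.857), (10.636,5.156), (5.545,3.338), (4,4), (0.727,7.273).
By the shoelace formula its area is 49.61.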